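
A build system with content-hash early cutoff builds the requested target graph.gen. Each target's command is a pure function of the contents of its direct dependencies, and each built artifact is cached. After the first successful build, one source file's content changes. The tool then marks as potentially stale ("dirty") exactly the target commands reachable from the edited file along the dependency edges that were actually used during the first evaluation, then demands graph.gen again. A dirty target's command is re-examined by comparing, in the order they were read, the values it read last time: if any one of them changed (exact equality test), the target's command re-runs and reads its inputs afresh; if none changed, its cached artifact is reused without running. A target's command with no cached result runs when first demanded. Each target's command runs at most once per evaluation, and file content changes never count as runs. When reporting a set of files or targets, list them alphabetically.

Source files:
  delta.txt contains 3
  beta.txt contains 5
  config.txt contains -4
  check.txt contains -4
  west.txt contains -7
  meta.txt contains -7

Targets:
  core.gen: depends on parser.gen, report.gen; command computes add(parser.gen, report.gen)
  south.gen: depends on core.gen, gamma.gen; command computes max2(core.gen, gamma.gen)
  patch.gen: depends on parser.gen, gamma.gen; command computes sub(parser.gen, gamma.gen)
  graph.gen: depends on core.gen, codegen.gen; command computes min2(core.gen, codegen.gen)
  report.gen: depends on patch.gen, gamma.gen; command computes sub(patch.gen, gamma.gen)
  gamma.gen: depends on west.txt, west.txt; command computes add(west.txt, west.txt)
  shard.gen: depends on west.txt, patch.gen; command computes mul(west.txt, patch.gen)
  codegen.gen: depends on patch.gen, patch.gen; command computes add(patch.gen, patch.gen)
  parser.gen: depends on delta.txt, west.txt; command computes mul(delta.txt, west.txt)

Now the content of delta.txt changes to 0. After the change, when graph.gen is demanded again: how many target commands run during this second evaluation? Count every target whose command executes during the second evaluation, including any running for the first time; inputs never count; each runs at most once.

First evaluation (everything demanded from the output):
  gamma.gen = add(-7, -7) = -14
  parser.gen = mul(3, -7) = -21
  patch.gen = sub(-21, -14) = -7
  codegen.gen = add(-7, -7) = -14
  report.gen = sub(-7, -14) = 7
  core.gen = add(-21, 7) = -14
  graph.gen = min2(-14, -14) = -14

Propagation after the edit:
  parser.gen: runs — delta.txt 3->0; result 0.
  patch.gen: runs — parser.gen -21->0; result 14.
  codegen.gen: runs — patch.gen -7->14; patch.gen -7->14; result 28.
  report.gen: runs — patch.gen -7->14; result 28.
  core.gen: runs — parser.gen -21->0; report.gen 7->28; result 28.
  graph.gen: runs — core.gen -14->28; codegen.gen -14->28; result 28.

Target commands that run: codegen.gen, core.gen, graph.gen, parser.gen, patch.gen, report.gen — 6 in total.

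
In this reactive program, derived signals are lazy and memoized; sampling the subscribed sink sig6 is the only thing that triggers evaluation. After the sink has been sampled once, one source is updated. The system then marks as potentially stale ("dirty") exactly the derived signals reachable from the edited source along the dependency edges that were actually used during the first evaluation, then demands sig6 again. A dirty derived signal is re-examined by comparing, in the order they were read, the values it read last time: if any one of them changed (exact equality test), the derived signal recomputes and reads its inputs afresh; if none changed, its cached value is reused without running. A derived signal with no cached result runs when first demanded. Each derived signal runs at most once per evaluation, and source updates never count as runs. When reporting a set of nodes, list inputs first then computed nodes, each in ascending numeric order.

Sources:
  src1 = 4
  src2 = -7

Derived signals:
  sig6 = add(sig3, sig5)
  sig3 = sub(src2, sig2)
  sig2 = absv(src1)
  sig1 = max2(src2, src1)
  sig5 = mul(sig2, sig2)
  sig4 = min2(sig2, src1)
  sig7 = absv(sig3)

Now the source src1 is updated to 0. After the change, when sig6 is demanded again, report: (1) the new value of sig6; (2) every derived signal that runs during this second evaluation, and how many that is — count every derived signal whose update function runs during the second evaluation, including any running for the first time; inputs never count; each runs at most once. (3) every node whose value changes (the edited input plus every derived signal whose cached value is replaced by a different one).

First demand of the output computes:
  sig2 = absv(4) = 4
  sig3 = sub(-7, 4) = -11
  sig5 = mul(4, 4) = 16
  sig6 = add(-11, 16) = 5

After the edit, cleaning proceeds:
  sig2: a read changed (src1 4->0) — executes, giving 0.
  sig3: a read changed (sig2 4->0) — executes, giving -7.
  sig5: a read changed (sig2 4->0; sig2 4->0) — executes, giving 0.
  sig6: a read changed (sig3 -11->-7; sig5 16->0) — executes, giving -7.

Demanding sig6 again yields -7.
4 derived signals run: sig2, sig3, sig5, sig6.
The nodes whose values change: src1, sig2, sig3, sig5, sig6.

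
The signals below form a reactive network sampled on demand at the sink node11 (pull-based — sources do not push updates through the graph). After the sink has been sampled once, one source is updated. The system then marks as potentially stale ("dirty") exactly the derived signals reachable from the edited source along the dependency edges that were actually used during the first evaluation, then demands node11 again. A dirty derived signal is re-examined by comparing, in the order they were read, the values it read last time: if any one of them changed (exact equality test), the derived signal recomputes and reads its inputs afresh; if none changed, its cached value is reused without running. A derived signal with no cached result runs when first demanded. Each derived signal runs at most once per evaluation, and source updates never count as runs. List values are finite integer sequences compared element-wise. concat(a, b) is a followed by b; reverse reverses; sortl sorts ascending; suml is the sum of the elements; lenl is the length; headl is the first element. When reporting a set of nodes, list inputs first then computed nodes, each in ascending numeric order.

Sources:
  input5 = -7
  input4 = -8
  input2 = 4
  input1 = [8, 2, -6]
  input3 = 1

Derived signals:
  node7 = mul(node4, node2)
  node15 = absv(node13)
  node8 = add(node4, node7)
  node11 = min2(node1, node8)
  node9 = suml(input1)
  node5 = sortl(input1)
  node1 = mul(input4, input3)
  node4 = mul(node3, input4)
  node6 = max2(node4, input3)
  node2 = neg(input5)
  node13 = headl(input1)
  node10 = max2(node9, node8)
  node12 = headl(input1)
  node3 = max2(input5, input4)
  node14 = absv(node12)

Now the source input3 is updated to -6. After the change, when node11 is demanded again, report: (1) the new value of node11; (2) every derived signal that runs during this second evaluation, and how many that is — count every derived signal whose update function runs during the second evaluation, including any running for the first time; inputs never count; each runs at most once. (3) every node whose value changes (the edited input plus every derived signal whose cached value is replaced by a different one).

node11 now evaluates to 48.
Run set: node1, node11 (2 run).
Changed values: input3, node1, node11.

Initial pass — values computed on the first demand:
  node1 = mul(-8, 1) = -8
  node2 = neg(-7) = 7
  node3 = max2(-7, -8) = -7
  node4 = mul(-7, -8) = 56
  node7 = mul(56, 7) = 392
  node8 = add(56, 392) = 448
  node11 = min2(-8, 448) = -8

Second demand — change propagation:
  node1: re-runs because input3 1->-6; new result 48.
  node11: re-runs because node1 -8->48; new result 48.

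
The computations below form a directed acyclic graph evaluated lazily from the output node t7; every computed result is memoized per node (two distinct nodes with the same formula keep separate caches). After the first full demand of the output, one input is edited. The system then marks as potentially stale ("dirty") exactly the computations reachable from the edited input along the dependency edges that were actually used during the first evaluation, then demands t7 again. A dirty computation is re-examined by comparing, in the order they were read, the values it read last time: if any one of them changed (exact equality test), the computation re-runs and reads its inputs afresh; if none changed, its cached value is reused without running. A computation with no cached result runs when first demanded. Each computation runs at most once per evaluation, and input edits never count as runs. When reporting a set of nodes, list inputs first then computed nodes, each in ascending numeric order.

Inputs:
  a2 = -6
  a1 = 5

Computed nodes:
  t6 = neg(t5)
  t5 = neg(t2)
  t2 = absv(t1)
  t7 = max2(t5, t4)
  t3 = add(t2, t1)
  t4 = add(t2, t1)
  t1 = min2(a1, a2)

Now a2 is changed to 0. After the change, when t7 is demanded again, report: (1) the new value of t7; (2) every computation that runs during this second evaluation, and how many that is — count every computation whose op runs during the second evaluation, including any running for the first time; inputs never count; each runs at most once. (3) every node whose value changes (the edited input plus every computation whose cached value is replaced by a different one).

First demand of the output computes:
  t1 = min2(5, -6) = -6
  t2 = absv(-6) = 6
  t4 = add(6, -6) = 0
  t5 = neg(6) = -6
  t7 = max2(-6, 0) = 0

After the edit, cleaning proceeds:
  t1: a read changed (a2 -6->0) — executes, giving 0.
  t2: a read changed (t1 -6->0) — executes, giving 0.
  t4: a read changed (t2 6->0; t1 -6->0) — executes, giving 0 — identical to its old value.
  t5: a read changed (t2 6->0) — executes, giving 0.
  t7: a read changed (t5 -6->0) — executes, giving 0 — identical to its old value.

Demanding t7 again yields 0.
5 computations run: t1, t2, t4, t5, t7.
The nodes whose values change: a2, t1, t2, t5.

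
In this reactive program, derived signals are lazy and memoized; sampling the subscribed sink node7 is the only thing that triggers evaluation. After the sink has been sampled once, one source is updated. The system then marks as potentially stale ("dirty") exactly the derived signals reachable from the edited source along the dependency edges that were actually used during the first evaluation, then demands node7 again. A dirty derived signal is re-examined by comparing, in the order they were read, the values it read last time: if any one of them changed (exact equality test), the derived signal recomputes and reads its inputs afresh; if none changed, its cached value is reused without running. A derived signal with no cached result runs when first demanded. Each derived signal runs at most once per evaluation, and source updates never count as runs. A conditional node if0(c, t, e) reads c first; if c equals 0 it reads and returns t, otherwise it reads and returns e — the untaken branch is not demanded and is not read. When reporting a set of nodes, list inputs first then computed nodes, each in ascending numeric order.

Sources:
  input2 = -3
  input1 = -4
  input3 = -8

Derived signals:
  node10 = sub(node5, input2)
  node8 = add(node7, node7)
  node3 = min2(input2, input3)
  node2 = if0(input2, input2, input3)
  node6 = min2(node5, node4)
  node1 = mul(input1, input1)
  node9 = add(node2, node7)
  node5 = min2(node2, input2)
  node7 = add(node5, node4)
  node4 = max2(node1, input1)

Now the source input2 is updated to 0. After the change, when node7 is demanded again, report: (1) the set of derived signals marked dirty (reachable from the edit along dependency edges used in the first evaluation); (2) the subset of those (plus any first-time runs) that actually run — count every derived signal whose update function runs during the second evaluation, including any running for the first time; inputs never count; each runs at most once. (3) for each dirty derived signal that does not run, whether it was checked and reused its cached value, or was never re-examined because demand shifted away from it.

First demand of the output computes:
  node1 = mul(-4, -4) = 16
  node2 = if0(input2=-3 -> else branch input3) = -8
  node4 = max2(16, -4) = 16
  node5 = min2(-8, -3) = -8
  node7 = add(-8, 16) = 8

After the edit, cleaning proceeds:
  node2: a read changed (input2 -3->0) — executes, giving 0.
  node5: a read changed (node2 -8->0; input2 -3->0) — executes, giving 0.
  node7: a read changed (node5 -8->0) — executes, giving 16.

The edit dirties: node2, node5, node7.
3 derived signals run: node2, node5, node7.
No dirty derived signal escaped a run.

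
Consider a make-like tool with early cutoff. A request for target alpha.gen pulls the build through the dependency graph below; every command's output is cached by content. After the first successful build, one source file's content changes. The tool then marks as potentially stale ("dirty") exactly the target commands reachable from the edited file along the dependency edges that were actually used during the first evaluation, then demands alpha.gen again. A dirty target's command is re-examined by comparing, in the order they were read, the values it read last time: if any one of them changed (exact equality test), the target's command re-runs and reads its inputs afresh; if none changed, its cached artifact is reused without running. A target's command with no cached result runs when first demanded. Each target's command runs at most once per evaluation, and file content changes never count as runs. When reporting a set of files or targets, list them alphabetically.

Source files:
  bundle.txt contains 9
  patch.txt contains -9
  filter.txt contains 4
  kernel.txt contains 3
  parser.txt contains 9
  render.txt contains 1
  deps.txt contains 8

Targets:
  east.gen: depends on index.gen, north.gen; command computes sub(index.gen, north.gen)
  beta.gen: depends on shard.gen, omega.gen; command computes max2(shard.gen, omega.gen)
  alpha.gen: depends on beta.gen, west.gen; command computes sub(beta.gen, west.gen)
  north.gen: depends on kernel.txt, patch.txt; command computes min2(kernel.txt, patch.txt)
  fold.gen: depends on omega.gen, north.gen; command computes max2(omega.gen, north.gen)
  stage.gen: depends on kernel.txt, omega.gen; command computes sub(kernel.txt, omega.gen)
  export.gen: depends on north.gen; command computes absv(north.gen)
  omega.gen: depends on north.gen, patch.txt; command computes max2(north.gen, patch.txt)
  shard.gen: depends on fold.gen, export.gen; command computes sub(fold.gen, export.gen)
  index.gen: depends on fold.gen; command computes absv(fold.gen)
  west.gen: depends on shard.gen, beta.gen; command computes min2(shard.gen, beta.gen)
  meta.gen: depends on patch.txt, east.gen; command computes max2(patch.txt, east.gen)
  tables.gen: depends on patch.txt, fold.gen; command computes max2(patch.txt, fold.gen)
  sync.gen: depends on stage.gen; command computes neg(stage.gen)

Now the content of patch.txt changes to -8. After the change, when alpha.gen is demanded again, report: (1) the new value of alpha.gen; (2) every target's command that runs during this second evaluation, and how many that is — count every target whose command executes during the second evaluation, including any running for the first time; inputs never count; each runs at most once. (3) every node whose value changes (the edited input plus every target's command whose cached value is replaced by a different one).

Demanding alpha.gen again yields 8.
8 target commands run: alpha.gen, beta.gen, export.gen, fold.gen, north.gen, omega.gen, shard.gen, west.gen.
The nodes whose values change: alpha.gen, beta.gen, export.gen, fold.gen, north.gen, omega.gen, patch.txt, shard.gen, west.gen.

First demand of the output computes:
  north.gen = min2(3, -9) = -9
  export.gen = absv(-9) = 9
  omega.gen = max2(-9, -9) = -9
  fold.gen = max2(-9, -9) = -9
  shard.gen = sub(-9, 9) = -18
  beta.gen = max2(-18, -9) = -9
  west.gen = min2(-18, -9) = -18
  alpha.gen = sub(-9, -18) = 9

After the edit, cleaning proceeds:
  north.gen: a read changed (patch.txt -9->-8) — executes, giving -8.
  export.gen: a read changed (north.gen -9->-8) — executes, giving 8.
  omega.gen: a read changed (north.gen -9->-8; patch.txt -9->-8) — executes, giving -8.
  fold.gen: a read changed (omega.gen -9->-8; north.gen -9->-8) — executes, giving -8.
  shard.gen: a read changed (fold.gen -9->-8; export.gen 9->8) — executes, giving -16.
  beta.gen: a read changed (shard.gen -18->-16; omega.gen -9->-8) — executes, giving -8.
  west.gen: a read changed (shard.gen -18->-16; beta.gen -9->-8) — executes, giving -16.
  alpha.gen: a read changed (beta.gen -9->-8; west.gen -18->-16) — executes, giving 8.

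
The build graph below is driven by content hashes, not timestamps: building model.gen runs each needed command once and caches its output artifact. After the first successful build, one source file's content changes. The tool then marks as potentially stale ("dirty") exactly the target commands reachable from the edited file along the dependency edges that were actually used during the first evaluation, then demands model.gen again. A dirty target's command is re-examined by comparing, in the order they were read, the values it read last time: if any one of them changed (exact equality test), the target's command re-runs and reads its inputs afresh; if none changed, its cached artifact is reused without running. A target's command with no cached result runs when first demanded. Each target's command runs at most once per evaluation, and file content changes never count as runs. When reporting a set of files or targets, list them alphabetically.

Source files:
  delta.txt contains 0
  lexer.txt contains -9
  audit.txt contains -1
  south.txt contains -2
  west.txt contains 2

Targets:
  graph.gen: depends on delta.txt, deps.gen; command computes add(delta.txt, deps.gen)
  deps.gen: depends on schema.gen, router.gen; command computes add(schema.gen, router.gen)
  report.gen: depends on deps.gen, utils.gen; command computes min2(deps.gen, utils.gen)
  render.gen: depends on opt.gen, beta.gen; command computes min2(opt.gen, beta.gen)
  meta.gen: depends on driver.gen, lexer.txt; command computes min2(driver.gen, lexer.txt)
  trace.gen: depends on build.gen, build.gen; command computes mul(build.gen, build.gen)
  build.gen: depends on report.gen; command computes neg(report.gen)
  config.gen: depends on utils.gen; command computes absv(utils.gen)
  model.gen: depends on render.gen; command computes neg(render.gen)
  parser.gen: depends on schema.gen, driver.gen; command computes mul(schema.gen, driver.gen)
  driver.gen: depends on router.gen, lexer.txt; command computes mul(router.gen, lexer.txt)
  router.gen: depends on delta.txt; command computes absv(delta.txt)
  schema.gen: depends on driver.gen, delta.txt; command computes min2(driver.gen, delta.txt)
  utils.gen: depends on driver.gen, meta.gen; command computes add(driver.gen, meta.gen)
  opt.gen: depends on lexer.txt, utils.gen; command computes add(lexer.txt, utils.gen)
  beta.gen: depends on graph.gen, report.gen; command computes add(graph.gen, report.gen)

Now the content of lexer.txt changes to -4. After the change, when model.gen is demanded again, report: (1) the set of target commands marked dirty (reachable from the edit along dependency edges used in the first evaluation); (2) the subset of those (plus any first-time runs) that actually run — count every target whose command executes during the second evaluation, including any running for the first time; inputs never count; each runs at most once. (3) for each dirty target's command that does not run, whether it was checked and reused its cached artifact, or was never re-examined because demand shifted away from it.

Initial pass — values computed on the first demand:
  router.gen = absv(0) = 0
  driver.gen = mul(0, -9) = 0
  meta.gen = min2(0, -9) = -9
  schema.gen = min2(0, 0) = 0
  deps.gen = add(0, 0) = 0
  graph.gen = add(0, 0) = 0
  utils.gen = add(0, -9) = -9
  opt.gen = add(-9, -9) = -18
  report.gen = min2(0, -9) = -9
  beta.gen = add(0, -9) = -9
  render.gen = min2(-18, -9) = -18
  model.gen = neg(-18) = 18

Second demand — change propagation:
  driver.gen: re-runs because lexer.txt -9->-4; new result 0 (unchanged).
  meta.gen: re-runs because lexer.txt -9->-4; new result -4.
  schema.gen: re-examined; everything it read last time is the same (driver.gen unchanged, delta.txt unchanged) — cache 0 kept, no run.
  deps.gen: re-examined; everything it read last time is the same (schema.gen unchanged, router.gen unchanged) — cache 0 kept, no run.
  graph.gen: re-examined; everything it read last time is the same (delta.txt unchanged, deps.gen unchanged) — cache 0 kept, no run.
  utils.gen: re-runs because meta.gen -9->-4; new result -4.
  opt.gen: re-runs because lexer.txt -9->-4; utils.gen -9->-4; new result -8.
  report.gen: re-runs because utils.gen -9->-4; new result -4.
  beta.gen: re-runs because report.gen -9->-4; new result -4.
  render.gen: re-runs because opt.gen -18->-8; beta.gen -9->-4; new result -8.
  model.gen: re-runs because render.gen -18->-8; new result 8.

The important point: at schema.gen every value read last time is unchanged, so the dirty flag clears without a run.

Dirty set: beta.gen, deps.gen, driver.gen, graph.gen, meta.gen, model.gen, opt.gen, render.gen, report.gen, schema.gen, utils.gen.
Run set: beta.gen, driver.gen, meta.gen, model.gen, opt.gen, render.gen, report.gen, utils.gen (8 run).
Re-examined without running (cache reused): deps.gen, graph.gen, schema.gen.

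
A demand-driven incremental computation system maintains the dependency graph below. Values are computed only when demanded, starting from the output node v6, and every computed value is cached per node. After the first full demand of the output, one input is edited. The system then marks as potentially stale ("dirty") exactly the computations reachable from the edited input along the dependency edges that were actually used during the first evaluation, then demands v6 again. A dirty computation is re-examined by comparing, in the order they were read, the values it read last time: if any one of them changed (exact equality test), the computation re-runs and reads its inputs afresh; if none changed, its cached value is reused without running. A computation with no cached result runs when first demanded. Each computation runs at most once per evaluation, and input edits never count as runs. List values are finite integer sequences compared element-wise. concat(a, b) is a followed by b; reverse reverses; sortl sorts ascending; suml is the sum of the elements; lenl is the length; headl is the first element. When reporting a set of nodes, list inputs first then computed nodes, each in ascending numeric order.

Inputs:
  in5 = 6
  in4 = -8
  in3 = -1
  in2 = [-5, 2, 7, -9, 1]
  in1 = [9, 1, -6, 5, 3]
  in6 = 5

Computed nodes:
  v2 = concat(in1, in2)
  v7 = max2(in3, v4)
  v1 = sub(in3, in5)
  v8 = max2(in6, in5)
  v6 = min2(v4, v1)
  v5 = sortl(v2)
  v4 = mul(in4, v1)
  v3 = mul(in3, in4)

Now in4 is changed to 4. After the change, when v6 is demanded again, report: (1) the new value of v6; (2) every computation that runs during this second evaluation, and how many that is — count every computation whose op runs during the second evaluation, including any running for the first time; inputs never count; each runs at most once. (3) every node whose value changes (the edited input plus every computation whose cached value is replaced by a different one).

First evaluation (everything demanded from the output):
  v1 = sub(-1, 6) = -7
  v4 = mul(-8, -7) = 56
  v6 = min2(56, -7) = -7

Propagation after the edit:
  v4: runs — in4 -8->4; result -28.
  v6: runs — v4 56->-28; result -28.

New value of v6: -28.
Computations that run: v4, v6 — 2 in total.
Values that change: in4, v4, v6.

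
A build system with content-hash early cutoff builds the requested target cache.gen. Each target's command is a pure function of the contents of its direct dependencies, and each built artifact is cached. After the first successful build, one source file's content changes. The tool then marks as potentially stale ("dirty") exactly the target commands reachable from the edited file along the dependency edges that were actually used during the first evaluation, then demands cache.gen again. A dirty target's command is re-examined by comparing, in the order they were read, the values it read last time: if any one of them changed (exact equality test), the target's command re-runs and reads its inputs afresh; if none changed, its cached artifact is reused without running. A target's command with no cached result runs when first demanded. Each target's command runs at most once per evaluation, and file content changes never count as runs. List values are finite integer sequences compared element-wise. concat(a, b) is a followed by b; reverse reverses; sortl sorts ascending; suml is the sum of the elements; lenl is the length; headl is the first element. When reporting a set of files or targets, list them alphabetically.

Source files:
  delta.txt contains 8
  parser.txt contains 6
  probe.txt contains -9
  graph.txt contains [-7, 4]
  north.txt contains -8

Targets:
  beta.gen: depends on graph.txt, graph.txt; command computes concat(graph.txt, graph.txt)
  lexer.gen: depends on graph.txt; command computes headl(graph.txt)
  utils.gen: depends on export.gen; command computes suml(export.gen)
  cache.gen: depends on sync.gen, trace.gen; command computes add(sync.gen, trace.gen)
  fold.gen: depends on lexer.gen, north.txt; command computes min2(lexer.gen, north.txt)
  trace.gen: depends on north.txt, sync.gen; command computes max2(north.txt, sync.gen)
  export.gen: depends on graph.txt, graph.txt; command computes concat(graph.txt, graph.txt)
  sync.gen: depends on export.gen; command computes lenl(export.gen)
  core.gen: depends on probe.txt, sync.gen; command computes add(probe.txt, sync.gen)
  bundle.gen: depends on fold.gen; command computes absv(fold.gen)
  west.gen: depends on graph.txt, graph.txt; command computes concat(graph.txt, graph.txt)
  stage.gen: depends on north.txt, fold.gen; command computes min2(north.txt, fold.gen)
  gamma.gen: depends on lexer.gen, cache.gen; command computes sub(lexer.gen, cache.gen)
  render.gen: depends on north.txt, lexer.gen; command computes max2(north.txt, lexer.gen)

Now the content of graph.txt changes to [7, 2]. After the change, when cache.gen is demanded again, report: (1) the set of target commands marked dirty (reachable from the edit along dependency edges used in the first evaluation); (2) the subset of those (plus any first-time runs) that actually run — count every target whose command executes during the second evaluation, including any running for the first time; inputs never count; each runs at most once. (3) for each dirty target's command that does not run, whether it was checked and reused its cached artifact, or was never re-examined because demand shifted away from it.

Marked dirty: cache.gen, export.gen, sync.gen, trace.gen.
Target commands that run: export.gen, sync.gen — 2 in total.
Checked but reused from cache: cache.gen, trace.gen.
Key observation: the change is absorbed at sync.gen — it re-runs but produces the same value, and the output's value is unchanged.

First evaluation (everything demanded from the output):
  export.gen = concat([-7, 4], [-7, 4]) = [-7, 4, -7, 4]
  sync.gen = lenl([-7, 4, -7, 4]) = 4
  trace.gen = max2(-8, 4) = 4
  cache.gen = add(4, 4) = 8

Propagation after the edit:
  export.gen: runs — graph.txt [-7, 4]->[7, 2]; graph.txt [-7, 4]->[7, 2]; result [7, 2, 7, 2].
  sync.gen: runs — export.gen [-7, 4, -7, 4]->[7, 2, 7, 2]; result 4 (same value as before).
  trace.gen: checked — values it read are unchanged (north.txt unchanged, sync.gen unchanged); reused cached 4 without running.
  cache.gen: checked — values it read are unchanged (sync.gen unchanged, trace.gen unchanged); reused cached 8 without running.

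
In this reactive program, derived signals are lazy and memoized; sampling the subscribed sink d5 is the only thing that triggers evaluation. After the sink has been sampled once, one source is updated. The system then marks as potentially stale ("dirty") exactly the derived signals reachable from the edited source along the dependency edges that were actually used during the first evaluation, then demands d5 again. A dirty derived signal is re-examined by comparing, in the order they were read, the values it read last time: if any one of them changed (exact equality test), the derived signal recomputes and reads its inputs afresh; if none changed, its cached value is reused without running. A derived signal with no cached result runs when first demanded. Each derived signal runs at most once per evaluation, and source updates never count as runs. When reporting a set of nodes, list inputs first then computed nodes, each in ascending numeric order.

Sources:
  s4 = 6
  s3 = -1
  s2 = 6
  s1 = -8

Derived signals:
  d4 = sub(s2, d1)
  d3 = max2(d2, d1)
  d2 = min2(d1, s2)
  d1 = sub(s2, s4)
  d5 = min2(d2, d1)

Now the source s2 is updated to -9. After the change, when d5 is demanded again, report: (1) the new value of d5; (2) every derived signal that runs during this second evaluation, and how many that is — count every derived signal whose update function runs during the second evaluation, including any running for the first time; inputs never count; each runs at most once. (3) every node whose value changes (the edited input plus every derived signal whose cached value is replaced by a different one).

First demand of the output computes:
  d1 = sub(6, 6) = 0
  d2 = min2(0, 6) = 0
  d5 = min2(0, 0) = 0

After the edit, cleaning proceeds:
  d1: a read changed (s2 6->-9) — executes, giving -15.
  d2: a read changed (d1 0->-15; s2 6->-9) — executes, giving -15.
  d5: a read changed (d2 0->-15; d1 0->-15) — executes, giving -15.

Demanding d5 again yields -15.
3 derived signals run: d1, d2, d5.
The nodes whose values change: s2, d1, d2, d5.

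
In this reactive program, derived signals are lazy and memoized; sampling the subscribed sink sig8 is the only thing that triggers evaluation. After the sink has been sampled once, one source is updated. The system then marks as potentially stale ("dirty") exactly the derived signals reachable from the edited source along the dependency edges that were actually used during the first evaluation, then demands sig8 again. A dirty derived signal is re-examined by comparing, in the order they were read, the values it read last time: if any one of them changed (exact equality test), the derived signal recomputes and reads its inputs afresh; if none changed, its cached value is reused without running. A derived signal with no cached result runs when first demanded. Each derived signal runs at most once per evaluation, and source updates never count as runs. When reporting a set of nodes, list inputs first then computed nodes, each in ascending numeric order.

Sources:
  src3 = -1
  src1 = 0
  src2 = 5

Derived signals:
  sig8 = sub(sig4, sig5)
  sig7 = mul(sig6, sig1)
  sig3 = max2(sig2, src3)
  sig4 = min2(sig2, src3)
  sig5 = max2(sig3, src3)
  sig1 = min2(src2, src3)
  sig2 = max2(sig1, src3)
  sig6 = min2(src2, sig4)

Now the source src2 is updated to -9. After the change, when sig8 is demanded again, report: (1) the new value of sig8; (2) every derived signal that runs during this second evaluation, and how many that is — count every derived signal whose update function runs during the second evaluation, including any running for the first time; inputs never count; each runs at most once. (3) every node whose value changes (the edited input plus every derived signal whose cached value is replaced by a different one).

Demanding sig8 again yields 0.
2 derived signals run: sig1, sig2.
The nodes whose values change: src2, sig1.
Note the absorption at sig2: it re-runs yet its value is the same, leaving the output's value untouched.

First demand of the output computes:
  sig1 = min2(5, -1) = -1
  sig2 = max2(-1, -1) = -1
  sig3 = max2(-1, -1) = -1
  sig4 = min2(-1, -1) = -1
  sig5 = max2(-1, -1) = -1
  sig8 = sub(-1, -1) = 0

After the edit, cleaning proceeds:
  sig1: a read changed (src2 5->-9) — executes, giving -9.
  sig2: a read changed (sig1 -1->-9) — executes, giving -1 — identical to its old value.
  sig3: dirty, but its reads are unchanged (sig2 unchanged, src3 unchanged); cached -1 stands.
  sig4: dirty, but its reads are unchanged (sig2 unchanged, src3 unchanged); cached -1 stands.
  sig5: dirty, but its reads are unchanged (sig3 unchanged, src3 unchanged); cached -1 stands.
  sig8: dirty, but its reads are unchanged (sig4 unchanged, sig5 unchanged); cached 0 stands.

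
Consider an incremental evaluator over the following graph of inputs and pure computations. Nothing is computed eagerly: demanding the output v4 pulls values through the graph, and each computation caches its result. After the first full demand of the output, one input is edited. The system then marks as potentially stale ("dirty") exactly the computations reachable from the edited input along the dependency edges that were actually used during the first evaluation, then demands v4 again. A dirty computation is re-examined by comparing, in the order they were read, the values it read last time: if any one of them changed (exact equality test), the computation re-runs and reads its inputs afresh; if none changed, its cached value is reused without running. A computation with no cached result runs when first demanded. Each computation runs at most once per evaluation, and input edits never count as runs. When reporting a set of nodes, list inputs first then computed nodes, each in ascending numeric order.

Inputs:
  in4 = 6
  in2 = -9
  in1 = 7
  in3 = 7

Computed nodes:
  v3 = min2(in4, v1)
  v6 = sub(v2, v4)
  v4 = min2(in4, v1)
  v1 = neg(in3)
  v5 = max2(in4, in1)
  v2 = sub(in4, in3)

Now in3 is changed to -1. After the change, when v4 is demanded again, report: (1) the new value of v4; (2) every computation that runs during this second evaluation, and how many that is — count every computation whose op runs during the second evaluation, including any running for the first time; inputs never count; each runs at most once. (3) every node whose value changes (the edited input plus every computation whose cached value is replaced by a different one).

v4 now evaluates to 1.
Run set: v1, v4 (2 run).
Changed values: in3, v1, v4.

Initial pass — values computed on the first demand:
  v1 = neg(7) = -7
  v4 = min2(6, -7) = -7

Second demand — change propagation:
  v1: re-runs because in3 7->-1; new result 1.
  v4: re-runs because v1 -7->1; new result 1.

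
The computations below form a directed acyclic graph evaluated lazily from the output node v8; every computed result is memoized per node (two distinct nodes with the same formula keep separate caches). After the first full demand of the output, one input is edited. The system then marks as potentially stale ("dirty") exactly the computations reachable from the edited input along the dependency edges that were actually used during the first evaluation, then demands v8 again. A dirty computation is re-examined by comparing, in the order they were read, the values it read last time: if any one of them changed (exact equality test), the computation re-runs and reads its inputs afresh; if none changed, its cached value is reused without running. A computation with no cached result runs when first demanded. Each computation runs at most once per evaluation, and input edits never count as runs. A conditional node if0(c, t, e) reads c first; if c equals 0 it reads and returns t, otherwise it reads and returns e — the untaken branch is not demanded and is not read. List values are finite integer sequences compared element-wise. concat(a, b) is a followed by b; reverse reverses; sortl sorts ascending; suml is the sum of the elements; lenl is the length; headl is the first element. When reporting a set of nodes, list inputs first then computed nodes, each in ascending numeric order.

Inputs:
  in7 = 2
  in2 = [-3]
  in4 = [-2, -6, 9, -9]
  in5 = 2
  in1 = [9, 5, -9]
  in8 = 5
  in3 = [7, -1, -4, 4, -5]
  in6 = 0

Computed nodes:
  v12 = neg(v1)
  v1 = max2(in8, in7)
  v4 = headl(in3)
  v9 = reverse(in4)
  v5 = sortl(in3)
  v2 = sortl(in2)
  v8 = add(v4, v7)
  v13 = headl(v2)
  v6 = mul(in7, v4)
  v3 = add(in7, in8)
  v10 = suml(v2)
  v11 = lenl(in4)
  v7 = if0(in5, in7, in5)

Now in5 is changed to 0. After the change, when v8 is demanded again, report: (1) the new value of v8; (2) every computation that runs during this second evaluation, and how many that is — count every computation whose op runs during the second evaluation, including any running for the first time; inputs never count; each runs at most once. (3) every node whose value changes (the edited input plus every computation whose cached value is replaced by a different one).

First demand of the output computes:
  v4 = headl([7, -1, -4, 4, -5]) = 7
  v7 = if0(in5=2 -> else branch in5) = 2
  v8 = add(7, 2) = 9

After the edit, cleaning proceeds:
  v7: a read changed (in5 2->0; in5 2->0) — executes, giving 2 — identical to its old value.
  v8: dirty, but its reads are unchanged (v4 unchanged, v7 unchanged); cached 9 stands.

Note the absorption at v7: it re-runs yet its value is the same, leaving the output's value untouched.

Demanding v8 again yields 9.
1 computations run: v7.
The nodes whose values change: in5.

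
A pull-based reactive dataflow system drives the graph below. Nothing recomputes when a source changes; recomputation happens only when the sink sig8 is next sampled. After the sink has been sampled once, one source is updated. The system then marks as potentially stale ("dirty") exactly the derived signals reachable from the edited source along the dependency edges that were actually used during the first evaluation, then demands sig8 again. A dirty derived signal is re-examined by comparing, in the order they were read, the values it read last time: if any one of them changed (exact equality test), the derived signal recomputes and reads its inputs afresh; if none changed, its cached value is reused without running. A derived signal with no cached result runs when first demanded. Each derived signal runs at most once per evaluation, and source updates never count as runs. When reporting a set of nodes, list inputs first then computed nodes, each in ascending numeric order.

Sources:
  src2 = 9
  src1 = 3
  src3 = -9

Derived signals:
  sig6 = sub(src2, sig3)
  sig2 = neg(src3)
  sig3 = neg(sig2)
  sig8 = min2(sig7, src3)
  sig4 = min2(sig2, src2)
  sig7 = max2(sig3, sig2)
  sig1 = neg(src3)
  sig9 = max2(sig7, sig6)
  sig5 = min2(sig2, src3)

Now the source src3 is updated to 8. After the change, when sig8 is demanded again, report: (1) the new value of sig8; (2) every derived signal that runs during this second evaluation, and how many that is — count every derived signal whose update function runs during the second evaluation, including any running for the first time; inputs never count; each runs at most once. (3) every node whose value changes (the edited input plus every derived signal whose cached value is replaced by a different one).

First evaluation (everything demanded from the output):
  sig2 = neg(-9) = 9
  sig3 = neg(9) = -9
  sig7 = max2(-9, 9) = 9
  sig8 = min2(9, -9) = -9

Propagation after the edit:
  sig2: runs — src3 -9->8; result -8.
  sig3: runs — sig2 9->-8; result 8.
  sig7: runs — sig3 -9->8; sig2 9->-8; result 8.
  sig8: runs — sig7 9->8; src3 -9->8; result 8.

New value of sig8: 8.
Derived signals that run: sig2, sig3, sig7, sig8 — 4 in total.
Values that change: src3, sig2, sig3, sig7, sig8.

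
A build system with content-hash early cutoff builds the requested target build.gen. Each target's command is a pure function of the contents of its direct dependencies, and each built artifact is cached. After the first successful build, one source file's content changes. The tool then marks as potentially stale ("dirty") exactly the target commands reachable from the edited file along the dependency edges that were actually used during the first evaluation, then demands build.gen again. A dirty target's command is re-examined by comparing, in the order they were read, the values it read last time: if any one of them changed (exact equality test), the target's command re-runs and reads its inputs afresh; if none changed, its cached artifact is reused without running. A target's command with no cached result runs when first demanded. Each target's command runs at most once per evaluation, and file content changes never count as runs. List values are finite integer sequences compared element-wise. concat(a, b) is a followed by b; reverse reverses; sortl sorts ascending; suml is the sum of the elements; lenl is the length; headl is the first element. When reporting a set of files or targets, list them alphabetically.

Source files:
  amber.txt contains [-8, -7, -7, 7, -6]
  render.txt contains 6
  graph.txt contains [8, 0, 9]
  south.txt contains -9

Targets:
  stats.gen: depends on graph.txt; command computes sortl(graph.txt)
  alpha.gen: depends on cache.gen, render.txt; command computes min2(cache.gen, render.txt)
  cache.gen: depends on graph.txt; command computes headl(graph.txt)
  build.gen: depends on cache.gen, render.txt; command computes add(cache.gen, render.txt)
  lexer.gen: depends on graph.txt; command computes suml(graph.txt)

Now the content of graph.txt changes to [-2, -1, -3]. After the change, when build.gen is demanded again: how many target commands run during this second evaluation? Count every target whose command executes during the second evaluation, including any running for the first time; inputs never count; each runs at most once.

Target commands that run: build.gen, cache.gen — 2 in total.

First evaluation (everything demanded from the output):
  cache.gen = headl([8, 0, 9]) = 8
  build.gen = add(8, 6) = 14

Propagation after the edit:
  cache.gen: runs — graph.txt [8, 0, 9]->[-2, -1, -3]; result -2.
  build.gen: runs — cache.gen 8->-2; result 4.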